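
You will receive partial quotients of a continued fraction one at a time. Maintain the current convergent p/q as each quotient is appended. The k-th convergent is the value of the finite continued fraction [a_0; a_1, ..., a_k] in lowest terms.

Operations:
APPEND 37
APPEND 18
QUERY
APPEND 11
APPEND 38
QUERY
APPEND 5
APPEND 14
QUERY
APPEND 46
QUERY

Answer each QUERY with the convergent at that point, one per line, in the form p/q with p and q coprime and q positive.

APPEND 37: p_0 = 37·1 + 0 = 37, q_0 = 37·0 + 1 = 1 → 37/1
APPEND 18: p_1 = 18·37 + 1 = 667, q_1 = 18·1 + 0 = 18 → 667/18
APPEND 11: p_2 = 11·667 + 37 = 7374, q_2 = 11·18 + 1 = 199 → 7374/199
APPEND 38: p_3 = 38·7374 + 667 = 280879, q_3 = 38·199 + 18 = 7580 → 280879/7580
APPEND 5: p_4 = 5·280879 + 7374 = 1411769, q_4 = 5·7580 + 199 = 38099 → 1411769/38099
APPEND 14: p_5 = 14·1411769 + 280879 = 20045645, q_5 = 14·38099 + 7580 = 540966 → 20045645/540966
APPEND 46: p_6 = 46·20045645 + 1411769 = 923511439, q_6 = 46·540966 + 38099 = 24922535 → 923511439/24922535

667/18
280879/7580
20045645/540966
923511439/24922535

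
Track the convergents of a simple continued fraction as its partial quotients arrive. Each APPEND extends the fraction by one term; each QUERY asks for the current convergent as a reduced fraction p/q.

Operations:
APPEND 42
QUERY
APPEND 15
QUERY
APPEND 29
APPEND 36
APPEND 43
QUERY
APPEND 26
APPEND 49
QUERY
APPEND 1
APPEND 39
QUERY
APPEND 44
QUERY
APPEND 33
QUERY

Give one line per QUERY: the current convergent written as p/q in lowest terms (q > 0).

APPEND 42: p_0 = 42·1 + 0 = 42, q_0 = 42·0 + 1 = 1 → 42/1
APPEND 15: p_1 = 15·42 + 1 = 631, q_1 = 15·1 + 0 = 15 → 631/15
APPEND 29: p_2 = 29·631 + 42 = 18341, q_2 = 29·15 + 1 = 436 → 18341/436
APPEND 36: p_3 = 36·18341 + 631 = 660907, q_3 = 36·436 + 15 = 15711 → 660907/15711
APPEND 43: p_4 = 43·660907 + 18341 = 28437342, q_4 = 43·15711 + 436 = 676009 → 28437342/676009
APPEND 26: p_5 = 26·28437342 + 660907 = 740031799, q_5 = 26·676009 + 15711 = 17591945 → 740031799/17591945
APPEND 49: p_6 = 49·740031799 + 28437342 = 36289995493, q_6 = 49·17591945 + 676009 = 862681314 → 36289995493/862681314
APPEND 1: p_7 = 1·36289995493 + 740031799 = 37030027292, q_7 = 1·862681314 + 17591945 = 880273259 → 37030027292/880273259
APPEND 39: p_8 = 39·37030027292 + 36289995493 = 1480461059881, q_8 = 39·880273259 + 862681314 = 35193338415 → 1480461059881/35193338415
APPEND 44: p_9 = 44·1480461059881 + 37030027292 = 65177316662056, q_9 = 44·35193338415 + 880273259 = 1549387163519 → 65177316662056/1549387163519
APPEND 33: p_10 = 33·65177316662056 + 1480461059881 = 2152331910907729, q_10 = 33·1549387163519 + 35193338415 = 51164969734542 → 2152331910907729/51164969734542

42/1
631/15
28437342/676009
36289995493/862681314
1480461059881/35193338415
65177316662056/1549387163519
2152331910907729/51164969734542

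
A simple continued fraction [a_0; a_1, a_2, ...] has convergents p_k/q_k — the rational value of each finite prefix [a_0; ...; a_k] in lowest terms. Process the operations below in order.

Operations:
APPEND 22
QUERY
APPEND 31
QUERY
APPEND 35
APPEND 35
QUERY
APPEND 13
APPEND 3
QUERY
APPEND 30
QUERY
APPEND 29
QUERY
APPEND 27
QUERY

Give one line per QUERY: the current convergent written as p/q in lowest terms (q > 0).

APPEND 22: p_0 = 22·1 + 0 = 22, q_0 = 22·0 + 1 = 1 → 22/1
APPEND 31: p_1 = 31·22 + 1 = 683, q_1 = 31·1 + 0 = 31 → 683/31
APPEND 35: p_2 = 35·683 + 22 = 23927, q_2 = 35·31 + 1 = 1086 → 23927/1086
APPEND 35: p_3 = 35·23927 + 683 = 838128, q_3 = 35·1086 + 31 = 38041 → 838128/38041
APPEND 13: p_4 = 13·838128 + 23927 = 10919591, q_4 = 13·38041 + 1086 = 495619 → 10919591/495619
APPEND 3: p_5 = 3·10919591 + 838128 = 33596901, q_5 = 3·495619 + 38041 = 1524898 → 33596901/1524898
APPEND 30: p_6 = 30·33596901 + 10919591 = 1018826621, q_6 = 30·1524898 + 495619 = 46242559 → 1018826621/46242559
APPEND 29: p_7 = 29·1018826621 + 33596901 = 29579568910, q_7 = 29·46242559 + 1524898 = 1342559109 → 29579568910/1342559109
APPEND 27: p_8 = 27·29579568910 + 1018826621 = 799667187191, q_8 = 27·1342559109 + 46242559 = 36295338502 → 799667187191/36295338502

22/1
683/31
838128/38041
33596901/1524898
1018826621/46242559
29579568910/1342559109
799667187191/36295338502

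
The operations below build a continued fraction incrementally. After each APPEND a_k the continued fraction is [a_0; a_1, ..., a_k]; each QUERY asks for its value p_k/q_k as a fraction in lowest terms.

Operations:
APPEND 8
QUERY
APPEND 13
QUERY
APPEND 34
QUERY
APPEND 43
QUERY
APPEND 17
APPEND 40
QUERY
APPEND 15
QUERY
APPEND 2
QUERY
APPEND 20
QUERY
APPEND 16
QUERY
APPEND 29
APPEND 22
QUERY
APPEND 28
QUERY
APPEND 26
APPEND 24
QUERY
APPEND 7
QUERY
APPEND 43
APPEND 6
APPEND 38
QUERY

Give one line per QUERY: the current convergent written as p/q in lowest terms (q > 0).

APPEND 8: p_0 = 8·1 + 0 = 8, q_0 = 8·0 + 1 = 1 → 8/1
APPEND 13: p_1 = 13·8 + 1 = 105, q_1 = 13·1 + 0 = 13 → 105/13
APPEND 34: p_2 = 34·105 + 8 = 3578, q_2 = 34·13 + 1 = 443 → 3578/443
APPEND 43: p_3 = 43·3578 + 105 = 153959, q_3 = 43·443 + 13 = 19062 → 153959/19062
APPEND 17: p_4 = 17·153959 + 3578 = 2620881, q_4 = 17·19062 + 443 = 324497 → 2620881/324497
APPEND 40: p_5 = 40·2620881 + 153959 = 104989199, q_5 = 40·324497 + 19062 = 12998942 → 104989199/12998942
APPEND 15: p_6 = 15·104989199 + 2620881 = 1577458866, q_6 = 15·12998942 + 324497 = 195308627 → 1577458866/195308627
APPEND 2: p_7 = 2·1577458866 + 104989199 = 3259906931, q_7 = 2·195308627 + 12998942 = 403616196 → 3259906931/403616196
APPEND 20: p_8 = 20·3259906931 + 1577458866 = 66775597486, q_8 = 20·403616196 + 195308627 = 8267632547 → 66775597486/8267632547
APPEND 16: p_9 = 16·66775597486 + 3259906931 = 1071669466707, q_9 = 16·8267632547 + 403616196 = 132685736948 → 1071669466707/132685736948
APPEND 29: p_10 = 29·1071669466707 + 66775597486 = 31145190131989, q_10 = 29·132685736948 + 8267632547 = 3856154004039 → 31145190131989/3856154004039
APPEND 22: p_11 = 22·31145190131989 + 1071669466707 = 686265852370465, q_11 = 22·3856154004039 + 132685736948 = 84968073825806 → 686265852370465/84968073825806
APPEND 28: p_12 = 28·686265852370465 + 31145190131989 = 19246589056505009, q_12 = 28·84968073825806 + 3856154004039 = 2382962221126607 → 19246589056505009/2382962221126607
APPEND 26: p_13 = 26·19246589056505009 + 686265852370465 = 501097581321500699, q_13 = 26·2382962221126607 + 84968073825806 = 62041985823117588 → 501097581321500699/62041985823117588
APPEND 24: p_14 = 24·501097581321500699 + 19246589056505009 = 12045588540772521785, q_14 = 24·62041985823117588 + 2382962221126607 = 1491390621975948719 → 12045588540772521785/1491390621975948719
APPEND 7: p_15 = 7·12045588540772521785 + 501097581321500699 = 84820217366729153194, q_15 = 7·1491390621975948719 + 62041985823117588 = 10501776339654758621 → 84820217366729153194/10501776339654758621
APPEND 43: p_16 = 43·84820217366729153194 + 12045588540772521785 = 3659314935310126109127, q_16 = 43·10501776339654758621 + 1491390621975948719 = 453067773227130569422 → 3659314935310126109127/453067773227130569422
APPEND 6: p_17 = 6·3659314935310126109127 + 84820217366729153194 = 22040709829227485807956, q_17 = 6·453067773227130569422 + 10501776339654758621 = 2728908415702438175153 → 22040709829227485807956/2728908415702438175153
APPEND 38: p_18 = 38·22040709829227485807956 + 3659314935310126109127 = 841206288445954586811455, q_18 = 38·2728908415702438175153 + 453067773227130569422 = 104151587569919781225236 → 841206288445954586811455/104151587569919781225236

8/1
105/13
3578/443
153959/19062
104989199/12998942
1577458866/195308627
3259906931/403616196
66775597486/8267632547
1071669466707/132685736948
686265852370465/84968073825806
19246589056505009/2382962221126607
12045588540772521785/1491390621975948719
84820217366729153194/10501776339654758621
841206288445954586811455/104151587569919781225236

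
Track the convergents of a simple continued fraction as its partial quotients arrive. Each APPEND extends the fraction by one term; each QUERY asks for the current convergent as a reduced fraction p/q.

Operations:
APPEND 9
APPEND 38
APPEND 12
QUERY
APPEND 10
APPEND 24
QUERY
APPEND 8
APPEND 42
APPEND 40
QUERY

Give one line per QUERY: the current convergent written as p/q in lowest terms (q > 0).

4125/457
1002357/111049
13589709049/1505574960

APPEND 9: p_0 = 9·1 + 0 = 9, q_0 = 9·0 + 1 = 1 → 9/1
APPEND 38: p_1 = 38·9 + 1 = 343, q_1 = 38·1 + 0 = 38 → 343/38
APPEND 12: p_2 = 12·343 + 9 = 4125, q_2 = 12·38 + 1 = 457 → 4125/457
APPEND 10: p_3 = 10·4125 + 343 = 41593, q_3 = 10·457 + 38 = 4608 → 41593/4608
APPEND 24: p_4 = 24·41593 + 4125 = 1002357, q_4 = 24·4608 + 457 = 111049 → 1002357/111049
APPEND 8: p_5 = 8·1002357 + 41593 = 8060449, q_5 = 8·111049 + 4608 = 893000 → 8060449/893000
APPEND 42: p_6 = 42·8060449 + 1002357 = 339541215, q_6 = 42·893000 + 111049 = 37617049 → 339541215/37617049
APPEND 40: p_7 = 40·339541215 + 8060449 = 13589709049, q_7 = 40·37617049 + 893000 = 1505574960 → 13589709049/1505574960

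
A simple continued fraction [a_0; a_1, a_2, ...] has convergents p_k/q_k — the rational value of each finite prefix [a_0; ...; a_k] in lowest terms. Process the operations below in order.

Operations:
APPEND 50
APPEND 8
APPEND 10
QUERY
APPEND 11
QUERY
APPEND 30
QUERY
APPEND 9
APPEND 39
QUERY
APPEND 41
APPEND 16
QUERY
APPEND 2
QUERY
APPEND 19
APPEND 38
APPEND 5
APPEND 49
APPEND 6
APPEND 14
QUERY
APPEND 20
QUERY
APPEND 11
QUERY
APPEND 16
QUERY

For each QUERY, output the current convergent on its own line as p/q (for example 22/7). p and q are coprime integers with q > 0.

APPEND 50: p_0 = 50·1 + 0 = 50, q_0 = 50·0 + 1 = 1 → 50/1
APPEND 8: p_1 = 8·50 + 1 = 401, q_1 = 8·1 + 0 = 8 → 401/8
APPEND 10: p_2 = 10·401 + 50 = 4060, q_2 = 10·8 + 1 = 81 → 4060/81
APPEND 11: p_3 = 11·4060 + 401 = 45061, q_3 = 11·81 + 8 = 899 → 45061/899
APPEND 30: p_4 = 30·45061 + 4060 = 1355890, q_4 = 30·899 + 81 = 27051 → 1355890/27051
APPEND 9: p_5 = 9·1355890 + 45061 = 12248071, q_5 = 9·27051 + 899 = 244358 → 12248071/244358
APPEND 39: p_6 = 39·12248071 + 1355890 = 479030659, q_6 = 39·244358 + 27051 = 9557013 → 479030659/9557013
APPEND 41: p_7 = 41·479030659 + 12248071 = 19652505090, q_7 = 41·9557013 + 244358 = 392081891 → 19652505090/392081891
APPEND 16: p_8 = 16·19652505090 + 479030659 = 314919112099, q_8 = 16·392081891 + 9557013 = 6282867269 → 314919112099/6282867269
APPEND 2: p_9 = 2·314919112099 + 19652505090 = 649490729288, q_9 = 2·6282867269 + 392081891 = 12957816429 → 649490729288/12957816429
APPEND 19: p_10 = 19·649490729288 + 314919112099 = 12655242968571, q_10 = 19·12957816429 + 6282867269 = 252481379420 → 12655242968571/252481379420
APPEND 38: p_11 = 38·12655242968571 + 649490729288 = 481548723534986, q_11 = 38·252481379420 + 12957816429 = 9607250234389 → 481548723534986/9607250234389
APPEND 5: p_12 = 5·481548723534986 + 12655242968571 = 2420398860643501, q_12 = 5·9607250234389 + 252481379420 = 48288732551365 → 2420398860643501/48288732551365
APPEND 49: p_13 = 49·2420398860643501 + 481548723534986 = 119081092895066535, q_13 = 49·48288732551365 + 9607250234389 = 2375755145251274 → 119081092895066535/2375755145251274
APPEND 6: p_14 = 6·119081092895066535 + 2420398860643501 = 716906956231042711, q_14 = 6·2375755145251274 + 48288732551365 = 14302819604059009 → 716906956231042711/14302819604059009
APPEND 14: p_15 = 14·716906956231042711 + 119081092895066535 = 10155778480129664489, q_15 = 14·14302819604059009 + 2375755145251274 = 202615229602077400 → 10155778480129664489/202615229602077400
APPEND 20: p_16 = 20·10155778480129664489 + 716906956231042711 = 203832476558824332491, q_16 = 20·202615229602077400 + 14302819604059009 = 4066607411645607009 → 203832476558824332491/4066607411645607009
APPEND 11: p_17 = 11·203832476558824332491 + 10155778480129664489 = 2252313020627197321890, q_17 = 11·4066607411645607009 + 202615229602077400 = 44935296757703754499 → 2252313020627197321890/44935296757703754499
APPEND 16: p_18 = 16·2252313020627197321890 + 203832476558824332491 = 36240840806593981482731, q_18 = 16·44935296757703754499 + 4066607411645607009 = 723031355534905678993 → 36240840806593981482731/723031355534905678993

4060/81
45061/899
1355890/27051
479030659/9557013
314919112099/6282867269
649490729288/12957816429
10155778480129664489/202615229602077400
203832476558824332491/4066607411645607009
2252313020627197321890/44935296757703754499
36240840806593981482731/723031355534905678993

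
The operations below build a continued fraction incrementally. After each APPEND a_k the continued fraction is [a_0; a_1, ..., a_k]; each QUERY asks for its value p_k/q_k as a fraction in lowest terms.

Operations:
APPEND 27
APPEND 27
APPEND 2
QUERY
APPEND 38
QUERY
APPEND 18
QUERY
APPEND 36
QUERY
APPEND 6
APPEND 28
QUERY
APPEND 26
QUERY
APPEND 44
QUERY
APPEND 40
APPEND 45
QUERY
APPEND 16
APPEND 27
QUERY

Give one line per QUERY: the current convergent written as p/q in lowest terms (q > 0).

1487/55
57236/2117
1031735/38161
37199696/1375913
6315637204/233597805
164430797215/6081836569
7241270714664/267834406841
13048927942984539/482643449366246
5658010811315667312/209274038944560161

APPEND 27: p_0 = 27·1 + 0 = 27, q_0 = 27·0 + 1 = 1 → 27/1
APPEND 27: p_1 = 27·27 + 1 = 730, q_1 = 27·1 + 0 = 27 → 730/27
APPEND 2: p_2 = 2·730 + 27 = 1487, q_2 = 2·27 + 1 = 55 → 1487/55
APPEND 38: p_3 = 38·1487 + 730 = 57236, q_3 = 38·55 + 27 = 2117 → 57236/2117
APPEND 18: p_4 = 18·57236 + 1487 = 1031735, q_4 = 18·2117 + 55 = 38161 → 1031735/38161
APPEND 36: p_5 = 36·1031735 + 57236 = 37199696, q_5 = 36·38161 + 2117 = 1375913 → 37199696/1375913
APPEND 6: p_6 = 6·37199696 + 1031735 = 224229911, q_6 = 6·1375913 + 38161 = 8293639 → 224229911/8293639
APPEND 28: p_7 = 28·224229911 + 37199696 = 6315637204, q_7 = 28·8293639 + 1375913 = 233597805 → 6315637204/233597805
APPEND 26: p_8 = 26·6315637204 + 224229911 = 164430797215, q_8 = 26·233597805 + 8293639 = 6081836569 → 164430797215/6081836569
APPEND 44: p_9 = 44·164430797215 + 6315637204 = 7241270714664, q_9 = 44·6081836569 + 233597805 = 267834406841 → 7241270714664/267834406841
APPEND 40: p_10 = 40·7241270714664 + 164430797215 = 289815259383775, q_10 = 40·267834406841 + 6081836569 = 10719458110209 → 289815259383775/10719458110209
APPEND 45: p_11 = 45·289815259383775 + 7241270714664 = 13048927942984539, q_11 = 45·10719458110209 + 267834406841 = 482643449366246 → 13048927942984539/482643449366246
APPEND 16: p_12 = 16·13048927942984539 + 289815259383775 = 209072662347136399, q_12 = 16·482643449366246 + 10719458110209 = 7733014647970145 → 209072662347136399/7733014647970145
APPEND 27: p_13 = 27·209072662347136399 + 13048927942984539 = 5658010811315667312, q_13 = 27·7733014647970145 + 482643449366246 = 209274038944560161 → 5658010811315667312/209274038944560161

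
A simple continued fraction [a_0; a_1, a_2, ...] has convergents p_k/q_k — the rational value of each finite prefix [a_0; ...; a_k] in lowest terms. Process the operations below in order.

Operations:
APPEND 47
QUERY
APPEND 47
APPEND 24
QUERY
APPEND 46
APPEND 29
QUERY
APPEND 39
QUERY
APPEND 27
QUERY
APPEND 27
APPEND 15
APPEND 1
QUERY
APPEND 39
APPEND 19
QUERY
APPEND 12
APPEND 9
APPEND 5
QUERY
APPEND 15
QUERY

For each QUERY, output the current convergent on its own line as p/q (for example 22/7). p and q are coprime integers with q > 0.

APPEND 47: p_0 = 47·1 + 0 = 47, q_0 = 47·0 + 1 = 1 → 47/1
APPEND 47: p_1 = 47·47 + 1 = 2210, q_1 = 47·1 + 0 = 47 → 2210/47
APPEND 24: p_2 = 24·2210 + 47 = 53087, q_2 = 24·47 + 1 = 1129 → 53087/1129
APPEND 46: p_3 = 46·53087 + 2210 = 2444212, q_3 = 46·1129 + 47 = 51981 → 2444212/51981
APPEND 29: p_4 = 29·2444212 + 53087 = 70935235, q_4 = 29·51981 + 1129 = 1508578 → 70935235/1508578
APPEND 39: p_5 = 39·70935235 + 2444212 = 2768918377, q_5 = 39·1508578 + 51981 = 58886523 → 2768918377/58886523
APPEND 27: p_6 = 27·2768918377 + 70935235 = 74831731414, q_6 = 27·58886523 + 1508578 = 1591444699 → 74831731414/1591444699
APPEND 27: p_7 = 27·74831731414 + 2768918377 = 2023225666555, q_7 = 27·1591444699 + 58886523 = 43027893396 → 2023225666555/43027893396
APPEND 15: p_8 = 15·2023225666555 + 74831731414 = 30423216729739, q_8 = 15·43027893396 + 1591444699 = 647009845639 → 30423216729739/647009845639
APPEND 1: p_9 = 1·30423216729739 + 2023225666555 = 32446442396294, q_9 = 1·647009845639 + 43027893396 = 690037739035 → 32446442396294/690037739035
APPEND 39: p_10 = 39·32446442396294 + 30423216729739 = 1295834470185205, q_10 = 39·690037739035 + 647009845639 = 27558481668004 → 1295834470185205/27558481668004
APPEND 19: p_11 = 19·1295834470185205 + 32446442396294 = 24653301375915189, q_11 = 19·27558481668004 + 690037739035 = 524301189431111 → 24653301375915189/524301189431111
APPEND 12: p_12 = 12·24653301375915189 + 1295834470185205 = 297135450981167473, q_12 = 12·524301189431111 + 27558481668004 = 6319172754841336 → 297135450981167473/6319172754841336
APPEND 9: p_13 = 9·297135450981167473 + 24653301375915189 = 2698872360206422446, q_13 = 9·6319172754841336 + 524301189431111 = 57396855983003135 → 2698872360206422446/57396855983003135
APPEND 5: p_14 = 5·2698872360206422446 + 297135450981167473 = 13791497252013279703, q_14 = 5·57396855983003135 + 6319172754841336 = 293303452669857011 → 13791497252013279703/293303452669857011
APPEND 15: p_15 = 15·13791497252013279703 + 2698872360206422446 = 209571331140405617991, q_15 = 15·293303452669857011 + 57396855983003135 = 4456948646030858300 → 209571331140405617991/4456948646030858300

47/1
53087/1129
70935235/1508578
2768918377/58886523
74831731414/1591444699
32446442396294/690037739035
24653301375915189/524301189431111
13791497252013279703/293303452669857011
209571331140405617991/4456948646030858300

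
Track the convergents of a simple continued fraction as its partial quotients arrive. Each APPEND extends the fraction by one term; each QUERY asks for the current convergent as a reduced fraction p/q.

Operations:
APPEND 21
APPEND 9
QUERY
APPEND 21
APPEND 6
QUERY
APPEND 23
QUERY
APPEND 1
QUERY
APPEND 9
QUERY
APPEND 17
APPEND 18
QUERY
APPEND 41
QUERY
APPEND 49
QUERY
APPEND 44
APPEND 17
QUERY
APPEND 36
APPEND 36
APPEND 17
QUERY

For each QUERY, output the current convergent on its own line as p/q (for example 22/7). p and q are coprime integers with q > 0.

APPEND 21: p_0 = 21·1 + 0 = 21, q_0 = 21·0 + 1 = 1 → 21/1
APPEND 9: p_1 = 9·21 + 1 = 190, q_1 = 9·1 + 0 = 9 → 190/9
APPEND 21: p_2 = 21·190 + 21 = 4011, q_2 = 21·9 + 1 = 190 → 4011/190
APPEND 6: p_3 = 6·4011 + 190 = 24256, q_3 = 6·190 + 9 = 1149 → 24256/1149
APPEND 23: p_4 = 23·24256 + 4011 = 561899, q_4 = 23·1149 + 190 = 26617 → 561899/26617
APPEND 1: p_5 = 1·561899 + 24256 = 586155, q_5 = 1·26617 + 1149 = 27766 → 586155/27766
APPEND 9: p_6 = 9·586155 + 561899 = 5837294, q_6 = 9·27766 + 26617 = 276511 → 5837294/276511
APPEND 17: p_7 = 17·5837294 + 586155 = 99820153, q_7 = 17·276511 + 27766 = 4728453 → 99820153/4728453
APPEND 18: p_8 = 18·99820153 + 5837294 = 1802600048, q_8 = 18·4728453 + 276511 = 85388665 → 1802600048/85388665
APPEND 41: p_9 = 41·1802600048 + 99820153 = 74006422121, q_9 = 41·85388665 + 4728453 = 3505663718 → 74006422121/3505663718
APPEND 49: p_10 = 49·74006422121 + 1802600048 = 3628117283977, q_10 = 49·3505663718 + 85388665 = 171862910847 → 3628117283977/171862910847
APPEND 44: p_11 = 44·3628117283977 + 74006422121 = 159711166917109, q_11 = 44·171862910847 + 3505663718 = 7565473740986 → 159711166917109/7565473740986
APPEND 17: p_12 = 17·159711166917109 + 3628117283977 = 2718717954874830, q_12 = 17·7565473740986 + 171862910847 = 128784916507609 → 2718717954874830/128784916507609
APPEND 36: p_13 = 36·2718717954874830 + 159711166917109 = 98033557542410989, q_13 = 36·128784916507609 + 7565473740986 = 4643822468014910 → 98033557542410989/4643822468014910
APPEND 36: p_14 = 36·98033557542410989 + 2718717954874830 = 3531926789481670434, q_14 = 36·4643822468014910 + 128784916507609 = 167306393765044369 → 3531926789481670434/167306393765044369
APPEND 17: p_15 = 17·3531926789481670434 + 98033557542410989 = 60140788978730808367, q_15 = 17·167306393765044369 + 4643822468014910 = 2848852516473769183 → 60140788978730808367/2848852516473769183

190/9
24256/1149
561899/26617
586155/27766
5837294/276511
1802600048/85388665
74006422121/3505663718
3628117283977/171862910847
2718717954874830/128784916507609
60140788978730808367/2848852516473769183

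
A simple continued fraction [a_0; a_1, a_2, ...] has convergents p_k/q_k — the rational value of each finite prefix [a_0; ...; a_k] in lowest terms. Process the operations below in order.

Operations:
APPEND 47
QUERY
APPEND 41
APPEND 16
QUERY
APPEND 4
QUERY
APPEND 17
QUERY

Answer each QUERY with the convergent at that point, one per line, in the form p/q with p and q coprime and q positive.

APPEND 47: p_0 = 47·1 + 0 = 47, q_0 = 47·0 + 1 = 1 → 47/1
APPEND 41: p_1 = 41·47 + 1 = 1928, q_1 = 41·1 + 0 = 41 → 1928/41
APPEND 16: p_2 = 16·1928 + 47 = 30895, q_2 = 16·41 + 1 = 657 → 30895/657
APPEND 4: p_3 = 4·30895 + 1928 = 125508, q_3 = 4·657 + 41 = 2669 → 125508/2669
APPEND 17: p_4 = 17·125508 + 30895 = 2164531, q_4 = 17·2669 + 657 = 46030 → 2164531/46030

47/1
30895/657
125508/2669
2164531/46030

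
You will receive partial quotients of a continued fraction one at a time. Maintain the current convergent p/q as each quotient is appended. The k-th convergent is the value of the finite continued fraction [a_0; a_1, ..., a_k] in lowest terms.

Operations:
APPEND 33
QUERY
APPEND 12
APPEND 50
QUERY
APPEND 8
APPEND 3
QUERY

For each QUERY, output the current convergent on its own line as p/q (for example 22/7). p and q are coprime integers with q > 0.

APPEND 33: p_0 = 33·1 + 0 = 33, q_0 = 33·0 + 1 = 1 → 33/1
APPEND 12: p_1 = 12·33 + 1 = 397, q_1 = 12·1 + 0 = 12 → 397/12
APPEND 50: p_2 = 50·397 + 33 = 19883, q_2 = 50·12 + 1 = 601 → 19883/601
APPEND 8: p_3 = 8·19883 + 397 = 159461, q_3 = 8·601 + 12 = 4820 → 159461/4820
APPEND 3: p_4 = 3·159461 + 19883 = 498266, q_4 = 3·4820 + 601 = 15061 → 498266/15061

33/1
19883/601
498266/15061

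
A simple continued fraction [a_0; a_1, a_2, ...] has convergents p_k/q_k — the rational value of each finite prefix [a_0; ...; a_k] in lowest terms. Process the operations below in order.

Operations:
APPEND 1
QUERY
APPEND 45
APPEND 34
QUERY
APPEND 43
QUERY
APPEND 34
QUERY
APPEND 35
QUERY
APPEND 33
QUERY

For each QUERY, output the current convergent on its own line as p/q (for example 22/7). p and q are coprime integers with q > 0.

1/1
1565/1531
67341/65878
2291159/2241383
80257906/78514283
2650802057/2593212722

APPEND 1: p_0 = 1·1 + 0 = 1, q_0 = 1·0 + 1 = 1 → 1/1
APPEND 45: p_1 = 45·1 + 1 = 46, q_1 = 45·1 + 0 = 45 → 46/45
APPEND 34: p_2 = 34·46 + 1 = 1565, q_2 = 34·45 + 1 = 1531 → 1565/1531
APPEND 43: p_3 = 43·1565 + 46 = 67341, q_3 = 43·1531 + 45 = 65878 → 67341/65878
APPEND 34: p_4 = 34·67341 + 1565 = 2291159, q_4 = 34·65878 + 1531 = 2241383 → 2291159/2241383
APPEND 35: p_5 = 35·2291159 + 67341 = 80257906, q_5 = 35·2241383 + 65878 = 78514283 → 80257906/78514283
APPEND 33: p_6 = 33·80257906 + 2291159 = 2650802057, q_6 = 33·78514283 + 2241383 = 2593212722 → 2650802057/2593212722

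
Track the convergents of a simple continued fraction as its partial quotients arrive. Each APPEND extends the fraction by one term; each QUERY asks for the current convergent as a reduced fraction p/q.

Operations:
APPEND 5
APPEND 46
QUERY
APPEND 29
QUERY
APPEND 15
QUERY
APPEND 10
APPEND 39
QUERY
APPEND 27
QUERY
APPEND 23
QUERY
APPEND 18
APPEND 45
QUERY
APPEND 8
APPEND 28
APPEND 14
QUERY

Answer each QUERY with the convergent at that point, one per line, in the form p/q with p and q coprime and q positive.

APPEND 5: p_0 = 5·1 + 0 = 5, q_0 = 5·0 + 1 = 1 → 5/1
APPEND 46: p_1 = 46·5 + 1 = 231, q_1 = 46·1 + 0 = 46 → 231/46
APPEND 29: p_2 = 29·231 + 5 = 6704, q_2 = 29·46 + 1 = 1335 → 6704/1335
APPEND 15: p_3 = 15·6704 + 231 = 100791, q_3 = 15·1335 + 46 = 20071 → 100791/20071
APPEND 10: p_4 = 10·100791 + 6704 = 1014614, q_4 = 10·20071 + 1335 = 202045 → 1014614/202045
APPEND 39: p_5 = 39·1014614 + 100791 = 39670737, q_5 = 39·202045 + 20071 = 7899826 → 39670737/7899826
APPEND 27: p_6 = 27·39670737 + 1014614 = 1072124513, q_6 = 27·7899826 + 202045 = 213497347 → 1072124513/213497347
APPEND 23: p_7 = 23·1072124513 + 39670737 = 24698534536, q_7 = 23·213497347 + 7899826 = 4918338807 → 24698534536/4918338807
APPEND 18: p_8 = 18·24698534536 + 1072124513 = 445645746161, q_8 = 18·4918338807 + 213497347 = 88743595873 → 445645746161/88743595873
APPEND 45: p_9 = 45·445645746161 + 24698534536 = 20078757111781, q_9 = 45·88743595873 + 4918338807 = 3998380153092 → 20078757111781/3998380153092
APPEND 8: p_10 = 8·20078757111781 + 445645746161 = 161075702640409, q_10 = 8·3998380153092 + 88743595873 = 32075784820609 → 161075702640409/32075784820609
APPEND 28: p_11 = 28·161075702640409 + 20078757111781 = 4530198431043233, q_11 = 28·32075784820609 + 3998380153092 = 902120355130144 → 4530198431043233/902120355130144
APPEND 14: p_12 = 14·4530198431043233 + 161075702640409 = 63583853737245671, q_12 = 14·902120355130144 + 32075784820609 = 12661760756642625 → 63583853737245671/12661760756642625

231/46
6704/1335
100791/20071
39670737/7899826
1072124513/213497347
24698534536/4918338807
20078757111781/3998380153092
63583853737245671/12661760756642625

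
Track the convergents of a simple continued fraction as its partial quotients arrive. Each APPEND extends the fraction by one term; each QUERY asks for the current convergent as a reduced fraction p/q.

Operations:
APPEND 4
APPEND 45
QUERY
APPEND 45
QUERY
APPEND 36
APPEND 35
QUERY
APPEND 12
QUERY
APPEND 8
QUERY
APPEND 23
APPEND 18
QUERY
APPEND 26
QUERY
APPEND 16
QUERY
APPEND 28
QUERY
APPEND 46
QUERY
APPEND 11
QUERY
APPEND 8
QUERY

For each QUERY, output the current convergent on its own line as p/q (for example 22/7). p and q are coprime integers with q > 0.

181/45
8149/2026
10282224/2556361
123680233/30749313
999724088/248550865
417111740714/103702096609
10868022592821/2702001931042
174305473225850/43335732993281
4891421272916621/1216102525742910
225179684027390416/55984051917167141
2481867945574211197/617040673614581461
20080123248621079992/4992309440833818829

APPEND 4: p_0 = 4·1 + 0 = 4, q_0 = 4·0 + 1 = 1 → 4/1
APPEND 45: p_1 = 45·4 + 1 = 181, q_1 = 45·1 + 0 = 45 → 181/45
APPEND 45: p_2 = 45·181 + 4 = 8149, q_2 = 45·45 + 1 = 2026 → 8149/2026
APPEND 36: p_3 = 36·8149 + 181 = 293545, q_3 = 36·2026 + 45 = 72981 → 293545/72981
APPEND 35: p_4 = 35·293545 + 8149 = 10282224, q_4 = 35·72981 + 2026 = 2556361 → 10282224/2556361
APPEND 12: p_5 = 12·10282224 + 293545 = 123680233, q_5 = 12·2556361 + 72981 = 30749313 → 123680233/30749313
APPEND 8: p_6 = 8·123680233 + 10282224 = 999724088, q_6 = 8·30749313 + 2556361 = 248550865 → 999724088/248550865
APPEND 23: p_7 = 23·999724088 + 123680233 = 23117334257, q_7 = 23·248550865 + 30749313 = 5747419208 → 23117334257/5747419208
APPEND 18: p_8 = 18·23117334257 + 999724088 = 417111740714, q_8 = 18·5747419208 + 248550865 = 103702096609 → 417111740714/103702096609
APPEND 26: p_9 = 26·417111740714 + 23117334257 = 10868022592821, q_9 = 26·103702096609 + 5747419208 = 2702001931042 → 10868022592821/2702001931042
APPEND 16: p_10 = 16·10868022592821 + 417111740714 = 174305473225850, q_10 = 16·2702001931042 + 103702096609 = 43335732993281 → 174305473225850/43335732993281
APPEND 28: p_11 = 28·174305473225850 + 10868022592821 = 4891421272916621, q_11 = 28·43335732993281 + 2702001931042 = 1216102525742910 → 4891421272916621/1216102525742910
APPEND 46: p_12 = 46·4891421272916621 + 174305473225850 = 225179684027390416, q_12 = 46·1216102525742910 + 43335732993281 = 55984051917167141 → 225179684027390416/55984051917167141
APPEND 11: p_13 = 11·225179684027390416 + 4891421272916621 = 2481867945574211197, q_13 = 11·55984051917167141 + 1216102525742910 = 617040673614581461 → 2481867945574211197/617040673614581461
APPEND 8: p_14 = 8·2481867945574211197 + 225179684027390416 = 20080123248621079992, q_14 = 8·617040673614581461 + 55984051917167141 = 4992309440833818829 → 20080123248621079992/4992309440833818829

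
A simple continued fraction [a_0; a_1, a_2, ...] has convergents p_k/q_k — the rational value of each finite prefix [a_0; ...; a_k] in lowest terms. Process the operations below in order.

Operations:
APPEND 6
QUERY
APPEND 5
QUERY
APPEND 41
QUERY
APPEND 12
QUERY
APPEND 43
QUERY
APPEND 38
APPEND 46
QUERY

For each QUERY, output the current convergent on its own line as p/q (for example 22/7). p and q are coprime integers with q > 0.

APPEND 6: p_0 = 6·1 + 0 = 6, q_0 = 6·0 + 1 = 1 → 6/1
APPEND 5: p_1 = 5·6 + 1 = 31, q_1 = 5·1 + 0 = 5 → 31/5
APPEND 41: p_2 = 41·31 + 6 = 1277, q_2 = 41·5 + 1 = 206 → 1277/206
APPEND 12: p_3 = 12·1277 + 31 = 15355, q_3 = 12·206 + 5 = 2477 → 15355/2477
APPEND 43: p_4 = 43·15355 + 1277 = 661542, q_4 = 43·2477 + 206 = 106717 → 661542/106717
APPEND 38: p_5 = 38·661542 + 15355 = 25153951, q_5 = 38·106717 + 2477 = 4057723 → 25153951/4057723
APPEND 46: p_6 = 46·25153951 + 661542 = 1157743288, q_6 = 46·4057723 + 106717 = 186761975 → 1157743288/186761975

6/1
31/5
1277/206
15355/2477
661542/106717
1157743288/186761975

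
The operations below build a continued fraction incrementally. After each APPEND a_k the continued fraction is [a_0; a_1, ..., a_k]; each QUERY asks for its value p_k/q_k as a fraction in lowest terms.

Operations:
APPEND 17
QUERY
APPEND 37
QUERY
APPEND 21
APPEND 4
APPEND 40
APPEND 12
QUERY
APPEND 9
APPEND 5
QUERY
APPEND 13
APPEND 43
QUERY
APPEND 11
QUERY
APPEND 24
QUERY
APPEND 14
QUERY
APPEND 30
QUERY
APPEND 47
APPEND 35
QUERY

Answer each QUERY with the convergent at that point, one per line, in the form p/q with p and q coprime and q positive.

APPEND 17: p_0 = 17·1 + 0 = 17, q_0 = 17·0 + 1 = 1 → 17/1
APPEND 37: p_1 = 37·17 + 1 = 630, q_1 = 37·1 + 0 = 37 → 630/37
APPEND 21: p_2 = 21·630 + 17 = 13247, q_2 = 21·37 + 1 = 778 → 13247/778
APPEND 4: p_3 = 4·13247 + 630 = 53618, q_3 = 4·778 + 37 = 3149 → 53618/3149
APPEND 40: p_4 = 40·53618 + 13247 = 2157967, q_4 = 40·3149 + 778 = 126738 → 2157967/126738
APPEND 12: p_5 = 12·2157967 + 53618 = 25949222, q_5 = 12·126738 + 3149 = 1524005 → 25949222/1524005
APPEND 9: p_6 = 9·25949222 + 2157967 = 235700965, q_6 = 9·1524005 + 126738 = 13842783 → 235700965/13842783
APPEND 5: p_7 = 5·235700965 + 25949222 = 1204454047, q_7 = 5·13842783 + 1524005 = 70737920 → 1204454047/70737920
APPEND 13: p_8 = 13·1204454047 + 235700965 = 15893603576, q_8 = 13·70737920 + 13842783 = 933435743 → 15893603576/933435743
APPEND 43: p_9 = 43·15893603576 + 1204454047 = 684629407815, q_9 = 43·933435743 + 70737920 = 40208474869 → 684629407815/40208474869
APPEND 11: p_10 = 11·684629407815 + 15893603576 = 7546817089541, q_10 = 11·40208474869 + 933435743 = 443226659302 → 7546817089541/443226659302
APPEND 24: p_11 = 24·7546817089541 + 684629407815 = 181808239556799, q_11 = 24·443226659302 + 40208474869 = 10677648298117 → 181808239556799/10677648298117
APPEND 14: p_12 = 14·181808239556799 + 7546817089541 = 2552862170884727, q_12 = 14·10677648298117 + 443226659302 = 149930302832940 → 2552862170884727/149930302832940
APPEND 30: p_13 = 30·2552862170884727 + 181808239556799 = 76767673366098609, q_13 = 30·149930302832940 + 10677648298117 = 4508586733286317 → 76767673366098609/4508586733286317
APPEND 47: p_14 = 47·76767673366098609 + 2552862170884727 = 3610633510377519350, q_14 = 47·4508586733286317 + 149930302832940 = 212053506767289839 → 3610633510377519350/212053506767289839
APPEND 35: p_15 = 35·3610633510377519350 + 76767673366098609 = 126448940536579275859, q_15 = 35·212053506767289839 + 4508586733286317 = 7426381323588430682 → 126448940536579275859/7426381323588430682

17/1
630/37
25949222/1524005
1204454047/70737920
684629407815/40208474869
7546817089541/443226659302
181808239556799/10677648298117
2552862170884727/149930302832940
76767673366098609/4508586733286317
126448940536579275859/7426381323588430682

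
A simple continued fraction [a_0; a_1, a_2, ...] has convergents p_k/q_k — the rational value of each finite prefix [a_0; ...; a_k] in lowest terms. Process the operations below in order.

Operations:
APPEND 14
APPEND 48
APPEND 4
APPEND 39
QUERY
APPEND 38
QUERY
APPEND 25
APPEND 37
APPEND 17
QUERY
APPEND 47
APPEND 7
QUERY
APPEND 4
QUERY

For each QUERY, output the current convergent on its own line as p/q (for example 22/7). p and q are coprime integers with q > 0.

APPEND 14: p_0 = 14·1 + 0 = 14, q_0 = 14·0 + 1 = 1 → 14/1
APPEND 48: p_1 = 48·14 + 1 = 673, q_1 = 48·1 + 0 = 48 → 673/48
APPEND 4: p_2 = 4·673 + 14 = 2706, q_2 = 4·48 + 1 = 193 → 2706/193
APPEND 39: p_3 = 39·2706 + 673 = 106207, q_3 = 39·193 + 48 = 7575 → 106207/7575
APPEND 38: p_4 = 38·106207 + 2706 = 4038572, q_4 = 38·7575 + 193 = 288043 → 4038572/288043
APPEND 25: p_5 = 25·4038572 + 106207 = 101070507, q_5 = 25·288043 + 7575 = 7208650 → 101070507/7208650
APPEND 37: p_6 = 37·101070507 + 4038572 = 3743647331, q_6 = 37·7208650 + 288043 = 267008093 → 3743647331/267008093
APPEND 17: p_7 = 17·3743647331 + 101070507 = 63743075134, q_7 = 17·267008093 + 7208650 = 4546346231 → 63743075134/4546346231
APPEND 47: p_8 = 47·63743075134 + 3743647331 = 2999668178629, q_8 = 47·4546346231 + 267008093 = 213945280950 → 2999668178629/213945280950
APPEND 7: p_9 = 7·2999668178629 + 63743075134 = 21061420325537, q_9 = 7·213945280950 + 4546346231 = 1502163312881 → 21061420325537/1502163312881
APPEND 4: p_10 = 4·21061420325537 + 2999668178629 = 87245349480777, q_10 = 4·1502163312881 + 213945280950 = 6222598532474 → 87245349480777/6222598532474

106207/7575
4038572/288043
63743075134/4546346231
21061420325537/1502163312881
87245349480777/6222598532474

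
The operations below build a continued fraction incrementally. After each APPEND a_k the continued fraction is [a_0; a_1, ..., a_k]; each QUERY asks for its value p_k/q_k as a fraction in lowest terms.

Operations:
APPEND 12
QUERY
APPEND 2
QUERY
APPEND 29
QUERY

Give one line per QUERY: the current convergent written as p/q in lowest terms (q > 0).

APPEND 12: p_0 = 12·1 + 0 = 12, q_0 = 12·0 + 1 = 1 → 12/1
APPEND 2: p_1 = 2·12 + 1 = 25, q_1 = 2·1 + 0 = 2 → 25/2
APPEND 29: p_2 = 29·25 + 12 = 737, q_2 = 29·2 + 1 = 59 → 737/59

12/1
25/2
737/59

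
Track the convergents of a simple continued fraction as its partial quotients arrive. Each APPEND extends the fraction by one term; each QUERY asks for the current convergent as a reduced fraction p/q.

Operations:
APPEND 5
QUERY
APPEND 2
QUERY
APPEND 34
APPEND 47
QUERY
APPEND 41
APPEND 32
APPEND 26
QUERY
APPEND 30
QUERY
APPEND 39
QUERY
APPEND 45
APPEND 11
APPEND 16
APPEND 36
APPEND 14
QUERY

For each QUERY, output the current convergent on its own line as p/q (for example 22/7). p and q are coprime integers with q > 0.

5/1
11/2
17824/3245
609522203/110968332
18309081130/3333312853
714663686273/130110169599
2886986095925909347/525598624619897818

APPEND 5: p_0 = 5·1 + 0 = 5, q_0 = 5·0 + 1 = 1 → 5/1
APPEND 2: p_1 = 2·5 + 1 = 11, q_1 = 2·1 + 0 = 2 → 11/2
APPEND 34: p_2 = 34·11 + 5 = 379, q_2 = 34·2 + 1 = 69 → 379/69
APPEND 47: p_3 = 47·379 + 11 = 17824, q_3 = 47·69 + 2 = 3245 → 17824/3245
APPEND 41: p_4 = 41·17824 + 379 = 731163, q_4 = 41·3245 + 69 = 133114 → 731163/133114
APPEND 32: p_5 = 32·731163 + 17824 = 23415040, q_5 = 32·133114 + 3245 = 4262893 → 23415040/4262893
APPEND 26: p_6 = 26·23415040 + 731163 = 609522203, q_6 = 26·4262893 + 133114 = 110968332 → 609522203/110968332
APPEND 30: p_7 = 30·609522203 + 23415040 = 18309081130, q_7 = 30·110968332 + 4262893 = 3333312853 → 18309081130/3333312853
APPEND 39: p_8 = 39·18309081130 + 609522203 = 714663686273, q_8 = 39·3333312853 + 110968332 = 130110169599 → 714663686273/130110169599
APPEND 45: p_9 = 45·714663686273 + 18309081130 = 32178174963415, q_9 = 45·130110169599 + 3333312853 = 5858290944808 → 32178174963415/5858290944808
APPEND 11: p_10 = 11·32178174963415 + 714663686273 = 354674588283838, q_10 = 11·5858290944808 + 130110169599 = 64571310562487 → 354674588283838/64571310562487
APPEND 16: p_11 = 16·354674588283838 + 32178174963415 = 5706971587504823, q_11 = 16·64571310562487 + 5858290944808 = 1038999259944600 → 5706971587504823/1038999259944600
APPEND 36: p_12 = 36·5706971587504823 + 354674588283838 = 205805651738457466, q_12 = 36·1038999259944600 + 64571310562487 = 37468544668568087 → 205805651738457466/37468544668568087
APPEND 14: p_13 = 14·205805651738457466 + 5706971587504823 = 2886986095925909347, q_13 = 14·37468544668568087 + 1038999259944600 = 525598624619897818 → 2886986095925909347/525598624619897818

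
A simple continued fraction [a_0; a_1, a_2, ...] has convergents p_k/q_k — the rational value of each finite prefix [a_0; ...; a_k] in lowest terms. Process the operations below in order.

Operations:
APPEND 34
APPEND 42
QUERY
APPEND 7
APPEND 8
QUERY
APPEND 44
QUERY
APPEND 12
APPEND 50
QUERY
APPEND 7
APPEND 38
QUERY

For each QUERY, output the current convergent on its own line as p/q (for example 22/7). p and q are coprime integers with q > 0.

APPEND 34: p_0 = 34·1 + 0 = 34, q_0 = 34·0 + 1 = 1 → 34/1
APPEND 42: p_1 = 42·34 + 1 = 1429, q_1 = 42·1 + 0 = 42 → 1429/42
APPEND 7: p_2 = 7·1429 + 34 = 10037, q_2 = 7·42 + 1 = 295 → 10037/295
APPEND 8: p_3 = 8·10037 + 1429 = 81725, q_3 = 8·295 + 42 = 2402 → 81725/2402
APPEND 44: p_4 = 44·81725 + 10037 = 3605937, q_4 = 44·2402 + 295 = 105983 → 3605937/105983
APPEND 12: p_5 = 12·3605937 + 81725 = 43352969, q_5 = 12·105983 + 2402 = 1274198 → 43352969/1274198
APPEND 50: p_6 = 50·43352969 + 3605937 = 2171254387, q_6 = 50·1274198 + 105983 = 63815883 → 2171254387/63815883
APPEND 7: p_7 = 7·2171254387 + 43352969 = 15242133678, q_7 = 7·63815883 + 1274198 = 447985379 → 15242133678/447985379
APPEND 38: p_8 = 38·15242133678 + 2171254387 = 581372334151, q_8 = 38·447985379 + 63815883 = 17087260285 → 581372334151/17087260285

1429/42
81725/2402
3605937/105983
2171254387/63815883
581372334151/17087260285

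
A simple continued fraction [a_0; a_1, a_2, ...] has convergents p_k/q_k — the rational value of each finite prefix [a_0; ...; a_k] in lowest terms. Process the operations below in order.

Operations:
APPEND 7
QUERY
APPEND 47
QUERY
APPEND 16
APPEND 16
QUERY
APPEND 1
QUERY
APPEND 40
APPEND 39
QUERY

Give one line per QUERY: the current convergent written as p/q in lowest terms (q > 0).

7/1
330/47
84922/12095
90209/12848
144128207/20527433

APPEND 7: p_0 = 7·1 + 0 = 7, q_0 = 7·0 + 1 = 1 → 7/1
APPEND 47: p_1 = 47·7 + 1 = 330, q_1 = 47·1 + 0 = 47 → 330/47
APPEND 16: p_2 = 16·330 + 7 = 5287, q_2 = 16·47 + 1 = 753 → 5287/753
APPEND 16: p_3 = 16·5287 + 330 = 84922, q_3 = 16·753 + 47 = 12095 → 84922/12095
APPEND 1: p_4 = 1·84922 + 5287 = 90209, q_4 = 1·12095 + 753 = 12848 → 90209/12848
APPEND 40: p_5 = 40·90209 + 84922 = 3693282, q_5 = 40·12848 + 12095 = 526015 → 3693282/526015
APPEND 39: p_6 = 39·3693282 + 90209 = 144128207, q_6 = 39·526015 + 12848 = 20527433 → 144128207/20527433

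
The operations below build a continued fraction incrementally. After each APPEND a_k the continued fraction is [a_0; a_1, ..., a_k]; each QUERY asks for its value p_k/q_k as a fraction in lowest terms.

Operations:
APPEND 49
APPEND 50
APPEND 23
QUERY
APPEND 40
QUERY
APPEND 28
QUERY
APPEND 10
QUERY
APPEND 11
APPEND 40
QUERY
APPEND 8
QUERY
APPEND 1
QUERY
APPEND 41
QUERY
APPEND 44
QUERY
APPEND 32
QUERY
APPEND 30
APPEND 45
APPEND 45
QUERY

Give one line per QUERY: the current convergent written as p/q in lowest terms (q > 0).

APPEND 49: p_0 = 49·1 + 0 = 49, q_0 = 49·0 + 1 = 1 → 49/1
APPEND 50: p_1 = 50·49 + 1 = 2451, q_1 = 50·1 + 0 = 50 → 2451/50
APPEND 23: p_2 = 23·2451 + 49 = 56422, q_2 = 23·50 + 1 = 1151 → 56422/1151
APPEND 40: p_3 = 40·56422 + 2451 = 2259331, q_3 = 40·1151 + 50 = 46090 → 2259331/46090
APPEND 28: p_4 = 28·2259331 + 56422 = 63317690, q_4 = 28·46090 + 1151 = 1291671 → 63317690/1291671
APPEND 10: p_5 = 10·63317690 + 2259331 = 635436231, q_5 = 10·1291671 + 46090 = 12962800 → 635436231/12962800
APPEND 11: p_6 = 11·635436231 + 63317690 = 7053116231, q_6 = 11·12962800 + 1291671 = 143882471 → 7053116231/143882471
APPEND 40: p_7 = 40·7053116231 + 635436231 = 282760085471, q_7 = 40·143882471 + 12962800 = 5768261640 → 282760085471/5768261640
APPEND 8: p_8 = 8·282760085471 + 7053116231 = 2269133799999, q_8 = 8·5768261640 + 143882471 = 46289975591 → 2269133799999/46289975591
APPEND 1: p_9 = 1·2269133799999 + 282760085471 = 2551893885470, q_9 = 1·46289975591 + 5768261640 = 52058237231 → 2551893885470/52058237231
APPEND 41: p_10 = 41·2551893885470 + 2269133799999 = 106896783104269, q_10 = 41·52058237231 + 46289975591 = 2180677702062 → 106896783104269/2180677702062
APPEND 44: p_11 = 44·106896783104269 + 2551893885470 = 4706010350473306, q_11 = 44·2180677702062 + 52058237231 = 96001877127959 → 4706010350473306/96001877127959
APPEND 32: p_12 = 32·4706010350473306 + 106896783104269 = 150699227998250061, q_12 = 32·96001877127959 + 2180677702062 = 3074240745796750 → 150699227998250061/3074240745796750
APPEND 30: p_13 = 30·150699227998250061 + 4706010350473306 = 4525682850297975136, q_13 = 30·3074240745796750 + 96001877127959 = 92323224251030459 → 4525682850297975136/92323224251030459
APPEND 45: p_14 = 45·4525682850297975136 + 150699227998250061 = 203806427491407131181, q_14 = 45·92323224251030459 + 3074240745796750 = 4157619332042167405 → 203806427491407131181/4157619332042167405
APPEND 45: p_15 = 45·203806427491407131181 + 4525682850297975136 = 9175814919963618878281, q_15 = 45·4157619332042167405 + 92323224251030459 = 187185193166148563684 → 9175814919963618878281/187185193166148563684

56422/1151
2259331/46090
63317690/1291671
635436231/12962800
282760085471/5768261640
2269133799999/46289975591
2551893885470/52058237231
106896783104269/2180677702062
4706010350473306/96001877127959
150699227998250061/3074240745796750
9175814919963618878281/187185193166148563684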